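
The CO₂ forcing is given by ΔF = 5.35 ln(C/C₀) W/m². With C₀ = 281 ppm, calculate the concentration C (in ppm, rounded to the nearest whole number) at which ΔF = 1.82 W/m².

Set 5.35 ln(C/281) = 1.82, so ln(C/281) = 1.82/5.35 = 0.34019.
Then C/281 = e^0.34019 = 1.40521, giving C = 281 × 1.40521 = 394.86 ppm.

C ≈ 395 ppm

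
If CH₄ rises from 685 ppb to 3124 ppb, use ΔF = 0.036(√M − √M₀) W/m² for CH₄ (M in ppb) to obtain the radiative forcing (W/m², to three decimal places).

CH₄: 0.036 × (√3124 − √685) = 0.036 × (55.8928 − 26.1725) = 0.036 × 29.7203 = 1.0699 W/m².

ΔF = 1.070 W/m²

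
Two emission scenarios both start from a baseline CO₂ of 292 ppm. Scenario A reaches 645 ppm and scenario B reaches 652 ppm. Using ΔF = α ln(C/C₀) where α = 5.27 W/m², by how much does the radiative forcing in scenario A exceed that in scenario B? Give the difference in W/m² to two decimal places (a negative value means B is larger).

ΔF_A − ΔF_B = -0.06 W/m²

ΔF_A = 5.27 ln(645/292) = 5.27 × 0.79250 = 4.1765 W/m².
ΔF_B = 5.27 ln(652/292) = 5.27 × 0.80329 = 4.2333 W/m².
Difference: 4.1765 − 4.2333 = -0.0568 W/m².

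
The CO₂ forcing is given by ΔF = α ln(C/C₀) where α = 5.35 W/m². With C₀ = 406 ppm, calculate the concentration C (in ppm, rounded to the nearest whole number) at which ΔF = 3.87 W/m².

C ≈ 837 ppm

Set 5.35 ln(C/406) = 3.87, so ln(C/406) = 3.87/5.35 = 0.72336.
Then C/406 = e^0.72336 = 2.06135, giving C = 406 × 2.06135 = 836.91 ppm.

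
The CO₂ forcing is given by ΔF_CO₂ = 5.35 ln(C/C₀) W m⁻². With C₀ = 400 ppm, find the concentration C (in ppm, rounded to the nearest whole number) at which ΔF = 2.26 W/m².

C ≈ 610 ppm

Set 5.35 ln(C/400) = 2.26, so ln(C/400) = 2.26/5.35 = 0.42243.
Then C/400 = e^0.42243 = 1.52566, giving C = 400 × 1.52566 = 610.26 ppm.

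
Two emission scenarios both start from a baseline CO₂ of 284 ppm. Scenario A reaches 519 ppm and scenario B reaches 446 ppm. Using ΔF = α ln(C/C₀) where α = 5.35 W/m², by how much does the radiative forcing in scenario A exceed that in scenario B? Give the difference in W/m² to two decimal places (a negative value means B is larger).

ΔF_A = 5.35 ln(519/284) = 5.35 × 0.60293 = 3.2257 W/m².
ΔF_B = 5.35 ln(446/284) = 5.35 × 0.45134 = 2.4147 W/m².
Difference: 3.2257 − 2.4147 = 0.8110 W/m².

ΔF_A − ΔF_B = 0.81 W/m²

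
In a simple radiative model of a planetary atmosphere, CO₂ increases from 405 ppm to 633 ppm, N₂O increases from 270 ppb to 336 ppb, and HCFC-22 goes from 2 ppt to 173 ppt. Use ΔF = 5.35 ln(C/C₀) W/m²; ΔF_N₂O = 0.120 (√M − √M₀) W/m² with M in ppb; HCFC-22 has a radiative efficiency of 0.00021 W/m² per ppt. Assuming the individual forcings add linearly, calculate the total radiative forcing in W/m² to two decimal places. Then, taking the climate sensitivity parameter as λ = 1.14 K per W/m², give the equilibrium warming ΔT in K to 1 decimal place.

ΔF = 2.65 W/m²; ΔT = 3.0 K

CO₂: 5.35 × ln(633/405) = 5.35 × ln(1.56296) = 5.35 × 0.44658 = 2.3892 W/m².
N₂O: 0.120 × (√336 − √270) = 0.120 × (18.3303 − 16.4317) = 0.120 × 1.8986 = 0.2278 W/m².
HCFC-22: ΔF = 0.00021 × (173 − 2) = 0.00021 × 171 = 0.0359 W/m².
Total ΔF = 2.3892 + 0.2278 + 0.0359 = 2.6529 W/m².
ΔT = λ ΔF = 1.14 × 2.65 = 3.0210 K.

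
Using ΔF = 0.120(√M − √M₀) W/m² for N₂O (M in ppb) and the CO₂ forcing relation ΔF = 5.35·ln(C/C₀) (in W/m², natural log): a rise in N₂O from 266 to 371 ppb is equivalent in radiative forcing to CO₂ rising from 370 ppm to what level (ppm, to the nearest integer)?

N₂O forcing: 0.120 × (√371 − √266) = 0.120 × (19.2614 − 16.3095) = 0.120 × 2.9519 = 0.35423 W/m².
Set 5.35 ln(C/370) = 0.35423: ln(C/370) = 0.35423/5.35 = 0.06621, so C = 370 × e^0.06621 = 370 × 1.06845 = 395.33 ppm.

C ≈ 395 ppm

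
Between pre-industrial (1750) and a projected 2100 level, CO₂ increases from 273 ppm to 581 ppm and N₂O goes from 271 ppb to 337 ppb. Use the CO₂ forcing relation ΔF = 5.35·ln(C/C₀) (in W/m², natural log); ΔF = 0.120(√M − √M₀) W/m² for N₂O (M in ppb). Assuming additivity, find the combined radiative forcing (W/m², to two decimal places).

CO₂: 5.35 × ln(581/273) = 5.35 × ln(2.12821) = 5.35 × 0.75528 = 4.0407 W/m².
N₂O: 0.120 × (√337 − √271) = 0.120 × (18.3576 − 16.4621) = 0.120 × 1.8955 = 0.2275 W/m².
Total ΔF = 4.0407 + 0.2275 = 4.2682 W/m².

ΔF = 4.27 W/m²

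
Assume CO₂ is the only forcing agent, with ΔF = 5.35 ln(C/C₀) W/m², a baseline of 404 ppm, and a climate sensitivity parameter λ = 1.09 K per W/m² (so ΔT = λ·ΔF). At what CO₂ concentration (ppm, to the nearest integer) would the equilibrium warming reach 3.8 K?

C ≈ 775 ppm

Required forcing: ΔF = ΔT/λ = 3.8/1.09 = 3.4862 W/m².
Then ln(C/404) = ΔF/5.35 = 3.4862/5.35 = 0.65163.
So C = 404 × e^0.65163 = 404 × 1.91867 = 775.14 ppm.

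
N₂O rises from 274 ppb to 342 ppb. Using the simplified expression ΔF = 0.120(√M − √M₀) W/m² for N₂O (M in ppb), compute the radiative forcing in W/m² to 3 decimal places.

N₂O: 0.120 × (√342 − √274) = 0.120 × (18.4932 − 16.5529) = 0.120 × 1.9403 = 0.2328 W/m².

ΔF = 0.233 W/m²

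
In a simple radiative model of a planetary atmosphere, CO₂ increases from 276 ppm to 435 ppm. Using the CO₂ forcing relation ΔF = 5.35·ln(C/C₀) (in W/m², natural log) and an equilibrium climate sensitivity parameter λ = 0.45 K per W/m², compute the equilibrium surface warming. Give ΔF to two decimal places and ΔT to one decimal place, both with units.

ΔF = 2.43 W/m²; ΔT = 1.1 K

CO₂: 5.35 × ln(435/276) = 5.35 × ln(1.57609) = 5.35 × 0.45495 = 2.4340 W/m².
ΔT = λ ΔF = 0.45 × 2.43 = 1.0935 K.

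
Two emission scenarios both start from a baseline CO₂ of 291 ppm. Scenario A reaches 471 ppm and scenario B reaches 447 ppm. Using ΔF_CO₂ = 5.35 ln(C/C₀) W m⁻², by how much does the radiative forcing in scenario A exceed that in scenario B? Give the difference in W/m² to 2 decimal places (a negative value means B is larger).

ΔF_A = 5.35 ln(471/291) = 5.35 × 0.48153 = 2.5762 W/m².
ΔF_B = 5.35 ln(447/291) = 5.35 × 0.42924 = 2.2964 W/m².
Difference: 2.5762 − 2.2964 = 0.2798 W/m².
(Equivalently, ΔF_A − ΔF_B = 5.35 ln(471/447) = 5.35 × 0.05230 = 0.2798 W/m².)

ΔF_A − ΔF_B = 0.28 W/m²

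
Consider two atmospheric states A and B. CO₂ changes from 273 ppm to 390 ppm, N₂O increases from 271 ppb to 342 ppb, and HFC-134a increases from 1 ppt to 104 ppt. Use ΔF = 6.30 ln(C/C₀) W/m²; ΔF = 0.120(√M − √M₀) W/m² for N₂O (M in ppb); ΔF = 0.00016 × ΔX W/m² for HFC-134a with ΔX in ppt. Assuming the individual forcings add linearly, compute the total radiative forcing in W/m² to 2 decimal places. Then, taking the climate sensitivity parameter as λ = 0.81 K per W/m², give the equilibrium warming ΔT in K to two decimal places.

CO₂: 6.30 × ln(390/273) = 6.30 × ln(1.42857) = 6.30 × 0.35667 = 2.2470 W/m².
N₂O: 0.120 × (√342 − √271) = 0.120 × (18.4932 − 16.4621) = 0.120 × 2.0311 = 0.2437 W/m².
HFC-134a: ΔF = 0.00016 × (104 − 1) = 0.00016 × 103 = 0.0165 W/m².
Total ΔF = 2.2470 + 0.2437 + 0.0165 = 2.5072 W/m².
ΔT = λ ΔF = 0.81 × 2.51 = 2.0331 K.

ΔF = 2.51 W/m²; ΔT = 2.03 K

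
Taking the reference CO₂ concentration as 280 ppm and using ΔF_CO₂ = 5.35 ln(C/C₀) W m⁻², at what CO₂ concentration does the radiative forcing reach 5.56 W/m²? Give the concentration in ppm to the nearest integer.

Set 5.35 ln(C/280) = 5.56, so ln(C/280) = 5.56/5.35 = 1.03925.
Then C/280 = e^1.03925 = 2.82710, giving C = 280 × 2.82710 = 791.59 ppm.

C ≈ 792 ppm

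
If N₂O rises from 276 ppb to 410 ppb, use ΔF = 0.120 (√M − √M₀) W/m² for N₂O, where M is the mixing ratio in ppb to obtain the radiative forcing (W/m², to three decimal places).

N₂O: 0.120 × (√410 − √276) = 0.120 × (20.2485 − 16.6132) = 0.120 × 3.6353 = 0.4362 W/m².

ΔF = 0.436 W/m²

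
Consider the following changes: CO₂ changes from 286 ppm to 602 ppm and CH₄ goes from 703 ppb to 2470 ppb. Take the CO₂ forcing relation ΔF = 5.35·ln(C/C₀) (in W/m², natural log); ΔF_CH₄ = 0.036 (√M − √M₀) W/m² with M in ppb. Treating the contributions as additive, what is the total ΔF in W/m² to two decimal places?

ΔF = 4.82 W/m²

CO₂: 5.35 × ln(602/286) = 5.35 × ln(2.10490) = 5.35 × 0.74427 = 3.9818 W/m².
CH₄: 0.036 × (√2470 − √703) = 0.036 × (49.6991 − 26.5141) = 0.036 × 23.1850 = 0.8347 W/m².
Total ΔF = 3.9818 + 0.8347 = 4.8165 W/m².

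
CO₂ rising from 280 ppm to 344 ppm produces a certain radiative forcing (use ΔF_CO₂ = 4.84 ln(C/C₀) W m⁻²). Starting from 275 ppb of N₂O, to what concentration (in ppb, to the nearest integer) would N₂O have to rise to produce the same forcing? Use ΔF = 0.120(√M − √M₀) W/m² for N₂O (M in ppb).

M ≈ 619 ppb

CO₂ forcing: 4.84 × ln(344/280) = 4.84 × 0.205852 = 0.99632 W/m².
Set 0.120(√M − √275) = 0.99632: √M = 0.99632/0.120 + √275 = 8.3027 + 16.5831 = 24.8858.
M = (24.8858)² = 619.30 ppb.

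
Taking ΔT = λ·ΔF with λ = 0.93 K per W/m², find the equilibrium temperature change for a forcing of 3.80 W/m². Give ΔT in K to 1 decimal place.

ΔT = 3.5 K

ΔT = λ ΔF = 0.93 × 3.80 = 3.5340 K.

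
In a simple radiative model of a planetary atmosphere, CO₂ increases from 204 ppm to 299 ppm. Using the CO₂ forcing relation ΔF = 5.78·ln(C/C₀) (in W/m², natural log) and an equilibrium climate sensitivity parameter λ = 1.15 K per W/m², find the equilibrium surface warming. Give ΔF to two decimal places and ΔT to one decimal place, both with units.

CO₂: 5.78 × ln(299/204) = 5.78 × ln(1.46569) = 5.78 × 0.38233 = 2.2099 W/m².
ΔT = λ ΔF = 1.15 × 2.21 = 2.5415 K.

ΔF = 2.21 W/m²; ΔT = 2.5 K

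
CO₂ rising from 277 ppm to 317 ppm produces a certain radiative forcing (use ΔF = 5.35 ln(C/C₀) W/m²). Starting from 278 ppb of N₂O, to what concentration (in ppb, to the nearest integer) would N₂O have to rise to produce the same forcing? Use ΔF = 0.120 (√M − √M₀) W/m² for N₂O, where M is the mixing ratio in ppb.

M ≈ 515 ppb

CO₂ forcing: 5.35 × ln(317/277) = 5.35 × 0.134884 = 0.72163 W/m².
Set 0.120(√M − √278) = 0.72163: √M = 0.72163/0.120 + √278 = 6.0136 + 16.6733 = 22.6869.
M = (22.6869)² = 514.70 ppb.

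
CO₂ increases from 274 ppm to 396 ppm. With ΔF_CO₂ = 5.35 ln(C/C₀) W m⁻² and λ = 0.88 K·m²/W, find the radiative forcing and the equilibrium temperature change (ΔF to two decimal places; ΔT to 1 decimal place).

ΔF = 1.97 W/m²; ΔT = 1.7 K

CO₂: 5.35 × ln(396/274) = 5.35 × ln(1.44526) = 5.35 × 0.36829 = 1.9704 W/m².
ΔT = λ ΔF = 0.88 × 1.97 = 1.7336 K.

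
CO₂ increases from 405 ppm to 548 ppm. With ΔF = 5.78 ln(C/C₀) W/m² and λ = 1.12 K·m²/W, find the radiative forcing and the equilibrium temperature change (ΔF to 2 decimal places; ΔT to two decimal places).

CO₂: 5.78 × ln(548/405) = 5.78 × ln(1.35309) = 5.78 × 0.30239 = 1.7478 W/m².
ΔT = λ ΔF = 1.12 × 1.75 = 1.9600 K.

ΔF = 1.75 W/m²; ΔT = 1.96 K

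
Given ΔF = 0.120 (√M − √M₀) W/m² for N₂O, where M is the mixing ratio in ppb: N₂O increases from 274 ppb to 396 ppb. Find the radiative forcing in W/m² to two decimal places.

N₂O: 0.120 × (√396 − √274) = 0.120 × (19.8997 − 16.5529) = 0.120 × 3.3468 = 0.4016 W/m².

ΔF = 0.40 W/m²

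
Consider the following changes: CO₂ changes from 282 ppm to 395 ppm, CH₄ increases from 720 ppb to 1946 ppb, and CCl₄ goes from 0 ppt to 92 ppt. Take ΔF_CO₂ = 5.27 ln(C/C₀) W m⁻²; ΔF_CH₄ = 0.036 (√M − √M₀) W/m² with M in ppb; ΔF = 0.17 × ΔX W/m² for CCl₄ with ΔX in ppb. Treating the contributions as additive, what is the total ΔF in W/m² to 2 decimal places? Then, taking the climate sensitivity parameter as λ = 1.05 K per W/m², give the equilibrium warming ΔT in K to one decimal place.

CO₂: 5.27 × ln(395/282) = 5.27 × ln(1.40071) = 5.27 × 0.33698 = 1.7759 W/m².
CH₄: 0.036 × (√1946 − √720) = 0.036 × (44.1135 − 26.8328) = 0.036 × 17.2807 = 0.6221 W/m².
CCl₄: Δ = 92 − 0 = 92 ppt = 0.092 ppb; ΔF = 0.17 × 0.092 = 0.0156 W/m².
Total ΔF = 1.7759 + 0.6221 + 0.0156 = 2.4136 W/m².
ΔT = λ ΔF = 1.05 × 2.41 = 2.5305 K.

ΔF = 2.41 W/m²; ΔT = 2.5 K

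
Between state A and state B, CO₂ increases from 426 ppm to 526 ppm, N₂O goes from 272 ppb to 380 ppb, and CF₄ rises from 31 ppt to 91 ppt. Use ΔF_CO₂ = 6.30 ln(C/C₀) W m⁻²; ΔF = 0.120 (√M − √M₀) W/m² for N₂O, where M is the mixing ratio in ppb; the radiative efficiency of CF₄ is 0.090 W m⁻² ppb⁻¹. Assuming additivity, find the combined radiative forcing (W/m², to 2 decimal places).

CO₂: 6.30 × ln(526/426) = 6.30 × ln(1.23474) = 6.30 × 0.21086 = 1.3284 W/m².
N₂O: 0.120 × (√380 − √272) = 0.120 × (19.4936 − 16.4924) = 0.120 × 3.0012 = 0.3601 W/m².
CF₄: Δ = 91 − 31 = 60 ppt = 0.060 ppb; ΔF = 0.090 × 0.060 = 0.0054 W/m².
Total ΔF = 1.3284 + 0.3601 + 0.0054 = 1.6939 W/m².

ΔF = 1.69 W/m²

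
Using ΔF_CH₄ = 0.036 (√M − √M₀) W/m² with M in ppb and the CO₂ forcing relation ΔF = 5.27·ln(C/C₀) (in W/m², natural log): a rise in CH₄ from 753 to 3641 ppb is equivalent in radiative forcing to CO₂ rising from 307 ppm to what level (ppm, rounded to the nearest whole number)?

C ≈ 384 ppm

CH₄ forcing: 0.036 × (√3641 − √753) = 0.036 × (60.3407 − 27.4408) = 0.036 × 32.8999 = 1.18440 W/m².
Set 5.27 ln(C/307) = 1.18440: ln(C/307) = 1.18440/5.27 = 0.22474, so C = 307 × e^0.22474 = 307 × 1.25200 = 384.36 ppm.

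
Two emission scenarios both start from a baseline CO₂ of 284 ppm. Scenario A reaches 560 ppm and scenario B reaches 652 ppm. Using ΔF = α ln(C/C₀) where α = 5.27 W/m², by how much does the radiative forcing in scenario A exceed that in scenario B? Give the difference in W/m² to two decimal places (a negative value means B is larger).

ΔF_A − ΔF_B = -0.80 W/m²

ΔF_A = 5.27 ln(560/284) = 5.27 × 0.67896 = 3.5781 W/m².
ΔF_B = 5.27 ln(652/284) = 5.27 × 0.83107 = 4.3797 W/m².
Difference: 3.5781 − 4.3797 = -0.8016 W/m².
(Equivalently, ΔF_A − ΔF_B = 5.27 ln(560/652) = 5.27 × -0.15211 = -0.8016 W/m².)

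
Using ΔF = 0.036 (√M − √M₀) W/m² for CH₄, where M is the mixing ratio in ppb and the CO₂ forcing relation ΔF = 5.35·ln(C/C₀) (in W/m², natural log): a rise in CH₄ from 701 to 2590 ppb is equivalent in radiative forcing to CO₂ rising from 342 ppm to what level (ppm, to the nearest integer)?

CH₄ forcing: 0.036 × (√2590 − √701) = 0.036 × (50.8920 − 26.4764) = 0.036 × 24.4156 = 0.87896 W/m².
Set 5.35 ln(C/342) = 0.87896: ln(C/342) = 0.87896/5.35 = 0.16429, so C = 342 × e^0.16429 = 342 × 1.17856 = 403.07 ppm.

C ≈ 403 ppm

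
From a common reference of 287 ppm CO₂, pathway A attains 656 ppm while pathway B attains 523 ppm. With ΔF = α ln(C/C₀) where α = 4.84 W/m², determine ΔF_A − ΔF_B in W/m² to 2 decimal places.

ΔF_A = 4.84 ln(656/287) = 4.84 × 0.82668 = 4.0011 W/m².
ΔF_B = 4.84 ln(523/287) = 4.84 × 0.60010 = 2.9045 W/m².
Difference: 4.0011 − 2.9045 = 1.0966 W/m².

ΔF_A − ΔF_B = 1.10 W/m²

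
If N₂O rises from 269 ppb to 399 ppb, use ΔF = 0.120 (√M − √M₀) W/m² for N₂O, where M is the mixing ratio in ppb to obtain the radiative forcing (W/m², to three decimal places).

N₂O: 0.120 × (√399 − √269) = 0.120 × (19.9750 − 16.4012) = 0.120 × 3.5738 = 0.4289 W/m².

ΔF = 0.429 W/m²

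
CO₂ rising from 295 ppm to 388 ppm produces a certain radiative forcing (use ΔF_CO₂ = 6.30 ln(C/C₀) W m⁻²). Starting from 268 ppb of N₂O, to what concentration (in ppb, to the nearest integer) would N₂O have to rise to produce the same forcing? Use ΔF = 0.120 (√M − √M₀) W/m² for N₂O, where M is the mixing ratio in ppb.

M ≈ 946 ppb

CO₂ forcing: 6.30 × ln(388/295) = 6.30 × 0.274030 = 1.72639 W/m².
Set 0.120(√M − √268) = 1.72639: √M = 1.72639/0.120 + √268 = 14.3866 + 16.3707 = 30.7573.
M = (30.7573)² = 946.01 ppb.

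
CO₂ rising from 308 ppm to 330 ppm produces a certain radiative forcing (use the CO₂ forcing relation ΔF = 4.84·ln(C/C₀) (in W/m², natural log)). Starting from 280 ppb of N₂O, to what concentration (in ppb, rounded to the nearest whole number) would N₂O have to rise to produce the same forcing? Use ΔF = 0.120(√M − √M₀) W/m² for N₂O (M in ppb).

M ≈ 381 ppb

CO₂ forcing: 4.84 × ln(330/308) = 4.84 × 0.068993 = 0.33393 W/m².
Set 0.120(√M − √280) = 0.33393: √M = 0.33393/0.120 + √280 = 2.7828 + 16.7332 = 19.5160.
M = (19.5160)² = 380.87 ppb.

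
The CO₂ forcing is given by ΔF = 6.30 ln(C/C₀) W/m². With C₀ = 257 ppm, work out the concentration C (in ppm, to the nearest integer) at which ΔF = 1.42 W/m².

C ≈ 322 ppm

Set 6.30 ln(C/257) = 1.42, so ln(C/257) = 1.42/6.30 = 0.22540.
Then C/257 = e^0.22540 = 1.25282, giving C = 257 × 1.25282 = 321.97 ppm.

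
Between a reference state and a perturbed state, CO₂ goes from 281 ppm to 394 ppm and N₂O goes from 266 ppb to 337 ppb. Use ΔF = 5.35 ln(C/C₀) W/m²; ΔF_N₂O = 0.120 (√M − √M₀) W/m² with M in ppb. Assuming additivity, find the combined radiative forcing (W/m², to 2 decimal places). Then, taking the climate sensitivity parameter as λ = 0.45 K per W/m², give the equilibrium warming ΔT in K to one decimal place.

ΔF = 2.05 W/m²; ΔT = 0.9 K

CO₂: 5.35 × ln(394/281) = 5.35 × ln(1.40214) = 5.35 × 0.33800 = 1.8083 W/m².
N₂O: 0.120 × (√337 − √266) = 0.120 × (18.3576 − 16.3095) = 0.120 × 2.0481 = 0.2458 W/m².
Total ΔF = 1.8083 + 0.2458 = 2.0541 W/m².
ΔT = λ ΔF = 0.45 × 2.05 = 0.9225 K.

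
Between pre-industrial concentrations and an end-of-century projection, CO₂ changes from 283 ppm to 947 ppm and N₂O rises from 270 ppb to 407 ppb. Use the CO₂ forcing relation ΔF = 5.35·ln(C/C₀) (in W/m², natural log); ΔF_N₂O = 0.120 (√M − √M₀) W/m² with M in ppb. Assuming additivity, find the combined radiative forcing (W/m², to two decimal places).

ΔF = 6.91 W/m²

CO₂: 5.35 × ln(947/283) = 5.35 × ln(3.34629) = 5.35 × 1.20785 = 6.4620 W/m².
N₂O: 0.120 × (√407 − √270) = 0.120 × (20.1742 − 16.4317) = 0.120 × 3.7425 = 0.4491 W/m².
Total ΔF = 6.4620 + 0.4491 = 6.9111 W/m².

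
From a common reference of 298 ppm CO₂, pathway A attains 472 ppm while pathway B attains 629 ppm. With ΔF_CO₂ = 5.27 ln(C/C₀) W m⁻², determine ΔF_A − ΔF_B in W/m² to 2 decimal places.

ΔF_A = 5.27 ln(472/298) = 5.27 × 0.45989 = 2.4236 W/m².
ΔF_B = 5.27 ln(629/298) = 5.27 × 0.74704 = 3.9369 W/m².
Difference: 2.4236 − 3.9369 = -1.5133 W/m².
(Equivalently, ΔF_A − ΔF_B = 5.27 ln(472/629) = 5.27 × -0.28715 = -1.5133 W/m².)

ΔF_A − ΔF_B = -1.51 W/m²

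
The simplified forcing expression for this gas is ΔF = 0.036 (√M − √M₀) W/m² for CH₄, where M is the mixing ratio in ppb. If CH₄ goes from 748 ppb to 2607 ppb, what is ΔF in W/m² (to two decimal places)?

CH₄: 0.036 × (√2607 − √748) = 0.036 × (51.0588 − 27.3496) = 0.036 × 23.7092 = 0.8535 W/m².

ΔF = 0.85 W/m²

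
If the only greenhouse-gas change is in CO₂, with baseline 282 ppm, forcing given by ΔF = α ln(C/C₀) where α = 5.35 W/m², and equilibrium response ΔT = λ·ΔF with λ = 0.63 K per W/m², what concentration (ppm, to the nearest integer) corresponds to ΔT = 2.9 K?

C ≈ 667 ppm

Required forcing: ΔF = ΔT/λ = 2.9/0.63 = 4.6032 W/m².
Then ln(C/282) = ΔF/5.35 = 4.6032/5.35 = 0.86041.
So C = 282 × e^0.86041 = 282 × 2.36413 = 666.68 ppm.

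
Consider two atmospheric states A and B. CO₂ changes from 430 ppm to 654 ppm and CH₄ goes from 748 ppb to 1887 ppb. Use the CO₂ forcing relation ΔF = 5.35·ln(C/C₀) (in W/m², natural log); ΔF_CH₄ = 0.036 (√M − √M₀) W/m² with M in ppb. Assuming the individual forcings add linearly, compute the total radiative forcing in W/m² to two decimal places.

ΔF = 2.82 W/m²

CO₂: 5.35 × ln(654/430) = 5.35 × ln(1.52093) = 5.35 × 0.41932 = 2.2434 W/m².
CH₄: 0.036 × (√1887 − √748) = 0.036 × (43.4396 − 27.3496) = 0.036 × 16.0900 = 0.5792 W/m².
Total ΔF = 2.2434 + 0.5792 = 2.8226 W/m².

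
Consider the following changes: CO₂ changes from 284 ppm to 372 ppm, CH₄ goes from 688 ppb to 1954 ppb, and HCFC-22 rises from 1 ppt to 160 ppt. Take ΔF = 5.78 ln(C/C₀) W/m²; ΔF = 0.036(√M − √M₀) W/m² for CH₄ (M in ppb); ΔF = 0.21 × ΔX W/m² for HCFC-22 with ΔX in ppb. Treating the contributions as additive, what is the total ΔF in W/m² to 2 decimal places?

CO₂: 5.78 × ln(372/284) = 5.78 × ln(1.30986) = 5.78 × 0.26992 = 1.5601 W/m².
CH₄: 0.036 × (√1954 − √688) = 0.036 × (44.2041 − 26.2298) = 0.036 × 17.9743 = 0.6471 W/m².
HCFC-22: Δ = 160 − 1 = 159 ppt = 0.159 ppb; ΔF = 0.21 × 0.159 = 0.0334 W/m².
Total ΔF = 1.5601 + 0.6471 + 0.0334 = 2.2406 W/m².

ΔF = 2.24 W/m²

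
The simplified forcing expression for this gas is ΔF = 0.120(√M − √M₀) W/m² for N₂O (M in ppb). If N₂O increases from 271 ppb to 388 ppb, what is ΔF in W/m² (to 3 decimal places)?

ΔF = 0.388 W/m²

N₂O: 0.120 × (√388 − √271) = 0.120 × (19.6977 − 16.4621) = 0.120 × 3.2356 = 0.3883 W/m².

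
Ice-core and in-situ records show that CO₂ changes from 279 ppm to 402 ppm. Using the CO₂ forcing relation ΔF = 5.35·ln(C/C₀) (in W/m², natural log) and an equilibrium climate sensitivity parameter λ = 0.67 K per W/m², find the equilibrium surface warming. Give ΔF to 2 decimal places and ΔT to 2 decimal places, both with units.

CO₂: 5.35 × ln(402/279) = 5.35 × ln(1.44086) = 5.35 × 0.36524 = 1.9540 W/m².
ΔT = λ ΔF = 0.67 × 1.95 = 1.3065 K.

ΔF = 1.95 W/m²; ΔT = 1.31 K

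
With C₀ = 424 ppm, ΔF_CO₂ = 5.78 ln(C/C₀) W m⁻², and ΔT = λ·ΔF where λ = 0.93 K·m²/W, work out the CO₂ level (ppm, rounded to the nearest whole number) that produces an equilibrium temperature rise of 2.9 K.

Required forcing: ΔF = ΔT/λ = 2.9/0.93 = 3.1183 W/m².
Then ln(C/424) = ΔF/5.78 = 3.1183/5.78 = 0.53950.
So C = 424 × e^0.53950 = 424 × 1.71515 = 727.22 ppm.

C ≈ 727 ppm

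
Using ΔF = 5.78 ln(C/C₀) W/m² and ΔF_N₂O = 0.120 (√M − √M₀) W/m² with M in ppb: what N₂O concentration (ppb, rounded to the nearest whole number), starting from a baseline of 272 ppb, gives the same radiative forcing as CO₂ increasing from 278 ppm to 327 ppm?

CO₂ forcing: 5.78 × ln(327/278) = 5.78 × 0.162339 = 0.93832 W/m².
Set 0.120(√M − √272) = 0.93832: √M = 0.93832/0.120 + √272 = 7.8193 + 16.4924 = 24.3117.
M = (24.3117)² = 591.06 ppb.

M ≈ 591 ppb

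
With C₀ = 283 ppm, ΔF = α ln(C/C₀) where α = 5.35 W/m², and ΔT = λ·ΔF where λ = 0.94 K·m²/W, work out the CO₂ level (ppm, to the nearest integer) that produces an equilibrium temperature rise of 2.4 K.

C ≈ 456 ppm

Required forcing: ΔF = ΔT/λ = 2.4/0.94 = 2.5532 W/m².
Then ln(C/283) = ΔF/5.35 = 2.5532/5.35 = 0.47723.
So C = 283 × e^0.47723 = 283 × 1.61160 = 456.08 ppm.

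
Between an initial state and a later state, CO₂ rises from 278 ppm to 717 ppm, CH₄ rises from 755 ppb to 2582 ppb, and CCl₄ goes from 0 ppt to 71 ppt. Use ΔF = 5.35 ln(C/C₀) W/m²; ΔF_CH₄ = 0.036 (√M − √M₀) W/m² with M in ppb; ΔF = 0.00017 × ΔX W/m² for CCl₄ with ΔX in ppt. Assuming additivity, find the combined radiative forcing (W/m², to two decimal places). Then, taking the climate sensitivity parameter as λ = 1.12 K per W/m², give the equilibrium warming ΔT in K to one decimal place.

ΔF = 5.92 W/m²; ΔT = 6.6 K

CO₂: 5.35 × ln(717/278) = 5.35 × ln(2.57914) = 5.35 × 0.94746 = 5.0689 W/m².
CH₄: 0.036 × (√2582 − √755) = 0.036 × (50.8134 − 27.4773) = 0.036 × 23.3361 = 0.8401 W/m².
CCl₄: ΔF = 0.00017 × (71 − 0) = 0.00017 × 71 = 0.0121 W/m².
Total ΔF = 5.0689 + 0.8401 + 0.0121 = 5.9211 W/m².
ΔT = λ ΔF = 1.12 × 5.92 = 6.6304 K.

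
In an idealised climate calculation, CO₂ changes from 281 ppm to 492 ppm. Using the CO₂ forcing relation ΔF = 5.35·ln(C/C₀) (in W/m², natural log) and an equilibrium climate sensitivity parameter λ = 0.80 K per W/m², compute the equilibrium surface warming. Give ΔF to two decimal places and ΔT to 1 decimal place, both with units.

ΔF = 3.00 W/m²; ΔT = 2.4 K

CO₂: 5.35 × ln(492/281) = 5.35 × ln(1.75089) = 5.35 × 0.56012 = 2.9966 W/m².
ΔT = λ ΔF = 0.80 × 3.00 = 2.4000 K.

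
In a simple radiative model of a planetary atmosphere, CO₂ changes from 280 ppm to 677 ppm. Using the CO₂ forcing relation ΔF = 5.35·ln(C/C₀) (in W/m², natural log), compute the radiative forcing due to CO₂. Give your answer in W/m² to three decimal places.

CO₂ absorption bands are partially saturated, so forcing scales with the logarithm of the concentration ratio.
CO₂: 5.35 × ln(677/280) = 5.35 × ln(2.41786) = 5.35 × 0.88288 = 4.7234 W/m².

ΔF = 4.723 W/m²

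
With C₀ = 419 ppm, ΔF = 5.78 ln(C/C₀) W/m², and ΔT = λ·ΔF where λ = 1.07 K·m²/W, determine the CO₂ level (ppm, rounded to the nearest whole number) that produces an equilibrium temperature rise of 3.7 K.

C ≈ 762 ppm

Required forcing: ΔF = ΔT/λ = 3.7/1.07 = 3.4579 W/m².
Then ln(C/419) = ΔF/5.78 = 3.4579/5.78 = 0.59825.
So C = 419 × e^0.59825 = 419 × 1.81893 = 762.13 ppm.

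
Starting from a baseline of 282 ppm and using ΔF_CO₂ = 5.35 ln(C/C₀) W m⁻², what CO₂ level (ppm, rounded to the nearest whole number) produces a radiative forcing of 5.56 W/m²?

C ≈ 797 ppm

Set 5.35 ln(C/282) = 5.56, so ln(C/282) = 5.56/5.35 = 1.03925.
Then C/282 = e^1.03925 = 2.82710, giving C = 282 × 2.82710 = 797.24 ppm.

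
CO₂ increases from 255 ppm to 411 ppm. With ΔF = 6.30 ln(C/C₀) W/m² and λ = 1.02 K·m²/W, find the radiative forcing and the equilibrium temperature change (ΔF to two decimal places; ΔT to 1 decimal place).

CO₂: 6.30 × ln(411/255) = 6.30 × ln(1.61176) = 6.30 × 0.47733 = 3.0072 W/m².
ΔT = λ ΔF = 1.02 × 3.01 = 3.0702 K.

ΔF = 3.01 W/m²; ΔT = 3.1 K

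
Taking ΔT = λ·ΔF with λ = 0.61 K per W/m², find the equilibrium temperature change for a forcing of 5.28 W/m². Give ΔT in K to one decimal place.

ΔT = λ ΔF = 0.61 × 5.28 = 3.2208 K.

ΔT = 3.2 K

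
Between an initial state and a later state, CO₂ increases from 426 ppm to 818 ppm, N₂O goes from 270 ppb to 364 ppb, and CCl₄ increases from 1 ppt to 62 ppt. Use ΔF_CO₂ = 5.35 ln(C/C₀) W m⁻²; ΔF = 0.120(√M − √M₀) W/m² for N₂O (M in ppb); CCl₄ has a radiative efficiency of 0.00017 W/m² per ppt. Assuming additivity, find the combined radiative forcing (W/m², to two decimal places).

CO₂: 5.35 × ln(818/426) = 5.35 × ln(1.92019) = 5.35 × 0.65242 = 3.4904 W/m².
N₂O: 0.120 × (√364 − √270) = 0.120 × (19.0788 − 16.4317) = 0.120 × 2.6471 = 0.3177 W/m².
CCl₄: ΔF = 0.00017 × (62 − 1) = 0.00017 × 61 = 0.0104 W/m².
Total ΔF = 3.4904 + 0.3177 + 0.0104 = 3.8185 W/m².

ΔF = 3.82 W/m²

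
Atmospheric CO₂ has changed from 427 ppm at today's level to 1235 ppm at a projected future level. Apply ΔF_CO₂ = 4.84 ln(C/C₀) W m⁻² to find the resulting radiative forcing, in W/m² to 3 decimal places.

CO₂: 4.84 × ln(1235/427) = 4.84 × ln(2.89227) = 4.84 × 1.06204 = 5.1403 W/m².

ΔF = 5.140 W/m²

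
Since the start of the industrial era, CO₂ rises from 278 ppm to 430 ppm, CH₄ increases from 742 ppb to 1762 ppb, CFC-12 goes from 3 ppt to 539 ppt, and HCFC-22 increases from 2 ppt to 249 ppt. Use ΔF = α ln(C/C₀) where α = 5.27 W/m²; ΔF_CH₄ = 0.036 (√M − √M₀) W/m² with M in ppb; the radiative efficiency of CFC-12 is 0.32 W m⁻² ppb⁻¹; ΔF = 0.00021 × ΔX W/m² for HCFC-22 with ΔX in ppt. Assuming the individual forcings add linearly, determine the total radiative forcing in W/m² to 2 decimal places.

ΔF = 3.05 W/m²

CO₂: 5.27 × ln(430/278) = 5.27 × ln(1.54676) = 5.27 × 0.43616 = 2.2986 W/m².
CH₄: 0.036 × (√1762 − √742) = 0.036 × (41.9762 − 27.2397) = 0.036 × 14.7365 = 0.5305 W/m².
CFC-12: Δ = 539 − 3 = 536 ppt = 0.536 ppb; ΔF = 0.32 × 0.536 = 0.1715 W/m².
HCFC-22: ΔF = 0.00021 × (249 − 2) = 0.00021 × 247 = 0.0519 W/m².
Total ΔF = 2.2986 + 0.5305 + 0.1715 + 0.0519 = 3.0525 W/m².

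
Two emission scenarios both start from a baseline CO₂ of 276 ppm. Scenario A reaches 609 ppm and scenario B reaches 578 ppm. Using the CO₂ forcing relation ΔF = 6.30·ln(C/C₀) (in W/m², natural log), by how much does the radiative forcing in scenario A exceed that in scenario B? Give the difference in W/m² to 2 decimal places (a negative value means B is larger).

ΔF_A − ΔF_B = 0.33 W/m²

ΔF_A = 6.30 ln(609/276) = 6.30 × 0.79142 = 4.9859 W/m².
ΔF_B = 6.30 ln(578/276) = 6.30 × 0.73917 = 4.6568 W/m².
Difference: 4.9859 − 4.6568 = 0.3291 W/m².
(Equivalently, ΔF_A − ΔF_B = 6.30 ln(609/578) = 6.30 × 0.05224 = 0.3291 W/m².)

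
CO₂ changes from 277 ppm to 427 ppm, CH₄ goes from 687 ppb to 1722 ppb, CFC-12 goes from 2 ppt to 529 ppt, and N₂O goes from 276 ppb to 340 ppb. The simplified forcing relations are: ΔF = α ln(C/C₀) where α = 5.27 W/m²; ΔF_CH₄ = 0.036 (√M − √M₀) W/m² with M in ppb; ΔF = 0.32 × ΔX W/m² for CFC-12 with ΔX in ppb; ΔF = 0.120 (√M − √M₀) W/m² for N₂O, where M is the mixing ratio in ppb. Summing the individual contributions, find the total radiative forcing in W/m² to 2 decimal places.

CO₂: 5.27 × ln(427/277) = 5.27 × ln(1.54152) = 5.27 × 0.43277 = 2.2807 W/m².
CH₄: 0.036 × (√1722 − √687) = 0.036 × (41.4970 − 26.2107) = 0.036 × 15.2863 = 0.5503 W/m².
CFC-12: Δ = 529 − 2 = 527 ppt = 0.527 ppb; ΔF = 0.32 × 0.527 = 0.1686 W/m².
N₂O: 0.120 × (√340 − √276) = 0.120 × (18.4391 − 16.6132) = 0.120 × 1.8259 = 0.2191 W/m².
Total ΔF = 2.2807 + 0.5503 + 0.1686 + 0.2191 = 3.2187 W/m².

ΔF = 3.22 W/m²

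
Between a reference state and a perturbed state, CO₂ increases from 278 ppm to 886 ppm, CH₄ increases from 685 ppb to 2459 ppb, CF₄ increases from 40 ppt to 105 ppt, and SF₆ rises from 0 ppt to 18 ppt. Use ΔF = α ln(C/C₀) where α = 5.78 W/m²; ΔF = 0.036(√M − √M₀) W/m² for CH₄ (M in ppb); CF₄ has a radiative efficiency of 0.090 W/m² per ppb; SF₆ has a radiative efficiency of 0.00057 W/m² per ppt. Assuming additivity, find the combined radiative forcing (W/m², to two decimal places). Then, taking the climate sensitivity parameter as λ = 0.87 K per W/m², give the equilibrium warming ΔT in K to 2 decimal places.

ΔF = 7.56 W/m²; ΔT = 6.58 K

CO₂: 5.78 × ln(886/278) = 5.78 × ln(3.18705) = 5.78 × 1.15910 = 6.6996 W/m².
CH₄: 0.036 × (√2459 − √685) = 0.036 × (49.5883 − 26.1725) = 0.036 × 23.4158 = 0.8430 W/m².
CF₄: Δ = 105 − 40 = 65 ppt = 0.065 ppb; ΔF = 0.090 × 0.065 = 0.0059 W/m².
SF₆: ΔF = 0.00057 × (18 − 0) = 0.00057 × 18 = 0.0103 W/m².
Total ΔF = 6.6996 + 0.8430 + 0.0059 + 0.0103 = 7.5588 W/m².
ΔT = λ ΔF = 0.87 × 7.56 = 6.5772 K.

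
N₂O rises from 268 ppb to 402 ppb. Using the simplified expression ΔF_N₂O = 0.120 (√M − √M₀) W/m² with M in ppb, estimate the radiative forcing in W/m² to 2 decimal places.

N₂O: 0.120 × (√402 − √268) = 0.120 × (20.0499 − 16.3707) = 0.120 × 3.6792 = 0.4415 W/m².

ΔF = 0.44 W/m²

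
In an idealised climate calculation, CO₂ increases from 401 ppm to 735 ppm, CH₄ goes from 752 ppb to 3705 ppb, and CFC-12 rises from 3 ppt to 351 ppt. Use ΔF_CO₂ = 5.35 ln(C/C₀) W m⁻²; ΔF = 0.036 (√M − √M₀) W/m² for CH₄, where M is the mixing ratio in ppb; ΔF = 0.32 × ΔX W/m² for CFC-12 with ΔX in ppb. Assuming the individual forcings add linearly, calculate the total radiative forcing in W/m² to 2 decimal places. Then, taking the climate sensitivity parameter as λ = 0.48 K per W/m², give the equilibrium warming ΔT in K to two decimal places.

ΔF = 4.56 W/m²; ΔT = 2.19 K

CO₂: 5.35 × ln(735/401) = 5.35 × ln(1.83292) = 5.35 × 0.60591 = 3.2416 W/m².
CH₄: 0.036 × (√3705 − √752) = 0.036 × (60.8687 − 27.4226) = 0.036 × 33.4461 = 1.2041 W/m².
CFC-12: Δ = 351 − 3 = 348 ppt = 0.348 ppb; ΔF = 0.32 × 0.348 = 0.1114 W/m².
Total ΔF = 3.2416 + 1.2041 + 0.1114 = 4.5571 W/m².
ΔT = λ ΔF = 0.48 × 4.56 = 2.1888 K.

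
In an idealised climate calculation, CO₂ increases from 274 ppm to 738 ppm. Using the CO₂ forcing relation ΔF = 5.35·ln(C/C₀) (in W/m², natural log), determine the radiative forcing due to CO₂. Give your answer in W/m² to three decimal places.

CO₂: 5.35 × ln(738/274) = 5.35 × ln(2.69343) = 5.35 × 0.99082 = 5.3009 W/m².

ΔF = 5.301 W/m²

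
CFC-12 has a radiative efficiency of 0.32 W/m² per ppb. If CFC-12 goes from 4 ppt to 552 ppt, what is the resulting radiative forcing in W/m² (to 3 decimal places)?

ΔF = 0.175 W/m²

CFC-12: Δ = 552 − 4 = 548 ppt = 0.548 ppb; ΔF = 0.32 × 0.548 = 0.1754 W/m².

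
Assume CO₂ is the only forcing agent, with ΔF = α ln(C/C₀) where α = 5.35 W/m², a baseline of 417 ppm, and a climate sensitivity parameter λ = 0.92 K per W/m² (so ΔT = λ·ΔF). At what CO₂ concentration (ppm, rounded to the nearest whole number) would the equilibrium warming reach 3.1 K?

C ≈ 783 ppm

Required forcing: ΔF = ΔT/λ = 3.1/0.92 = 3.3696 W/m².
Then ln(C/417) = ΔF/5.35 = 3.3696/5.35 = 0.62983.
So C = 417 × e^0.62983 = 417 × 1.87729 = 782.83 ppm.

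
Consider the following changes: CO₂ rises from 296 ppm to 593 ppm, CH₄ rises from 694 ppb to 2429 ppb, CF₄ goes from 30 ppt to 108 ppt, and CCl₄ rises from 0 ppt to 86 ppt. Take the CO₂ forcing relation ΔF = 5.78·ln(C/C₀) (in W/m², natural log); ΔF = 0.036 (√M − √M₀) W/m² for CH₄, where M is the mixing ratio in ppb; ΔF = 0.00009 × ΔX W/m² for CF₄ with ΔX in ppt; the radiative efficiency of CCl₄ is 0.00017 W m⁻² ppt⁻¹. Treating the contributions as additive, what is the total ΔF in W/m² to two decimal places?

ΔF = 4.86 W/m²

CO₂: 5.78 × ln(593/296) = 5.78 × ln(2.00338) = 5.78 × 0.69484 = 4.0162 W/m².
CH₄: 0.036 × (√2429 − √694) = 0.036 × (49.2849 − 26.3439) = 0.036 × 22.9410 = 0.8259 W/m².
CF₄: ΔF = 0.00009 × (108 − 30) = 0.00009 × 78 = 0.0070 W/m².
CCl₄: ΔF = 0.00017 × (86 − 0) = 0.00017 × 86 = 0.0146 W/m².
Total ΔF = 4.0162 + 0.8259 + 0.0070 + 0.0146 = 4.8637 W/m².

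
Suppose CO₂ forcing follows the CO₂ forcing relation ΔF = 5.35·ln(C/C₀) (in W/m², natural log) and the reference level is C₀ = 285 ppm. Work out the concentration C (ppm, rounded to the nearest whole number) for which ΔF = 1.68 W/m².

C ≈ 390 ppm

Set 5.35 ln(C/285) = 1.68, so ln(C/285) = 1.68/5.35 = 0.31402.
Then C/285 = e^0.31402 = 1.36892, giving C = 285 × 1.36892 = 390.14 ppm.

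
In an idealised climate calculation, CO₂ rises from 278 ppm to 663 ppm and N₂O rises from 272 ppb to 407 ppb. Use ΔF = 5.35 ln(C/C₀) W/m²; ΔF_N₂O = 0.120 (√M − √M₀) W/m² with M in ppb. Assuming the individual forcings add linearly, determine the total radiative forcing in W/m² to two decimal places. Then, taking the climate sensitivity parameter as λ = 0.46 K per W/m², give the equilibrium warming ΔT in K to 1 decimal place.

ΔF = 5.09 W/m²; ΔT = 2.3 K

CO₂: 5.35 × ln(663/278) = 5.35 × ln(2.38489) = 5.35 × 0.86915 = 4.6500 W/m².
N₂O: 0.120 × (√407 − √272) = 0.120 × (20.1742 − 16.4924) = 0.120 × 3.6818 = 0.4418 W/m².
Total ΔF = 4.6500 + 0.4418 = 5.0918 W/m².
ΔT = λ ΔF = 0.46 × 5.09 = 2.3414 K.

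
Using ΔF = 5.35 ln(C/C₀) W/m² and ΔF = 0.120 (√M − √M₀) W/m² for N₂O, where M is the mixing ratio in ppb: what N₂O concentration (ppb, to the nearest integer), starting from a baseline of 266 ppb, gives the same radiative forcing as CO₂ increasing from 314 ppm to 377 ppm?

CO₂ forcing: 5.35 × ln(377/314) = 5.35 × 0.182852 = 0.97826 W/m².
Set 0.120(√M − √266) = 0.97826: √M = 0.97826/0.120 + √266 = 8.1522 + 16.3095 = 24.4617.
M = (24.4617)² = 598.37 ppb.

M ≈ 598 ppb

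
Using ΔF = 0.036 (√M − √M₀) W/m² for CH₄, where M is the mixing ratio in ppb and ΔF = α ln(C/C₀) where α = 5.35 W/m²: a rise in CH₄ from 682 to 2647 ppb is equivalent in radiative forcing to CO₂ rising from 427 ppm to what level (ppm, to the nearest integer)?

C ≈ 506 ppm

CH₄ forcing: 0.036 × (√2647 − √682) = 0.036 × (51.4490 − 26.1151) = 0.036 × 25.3339 = 0.91202 W/m².
Set 5.35 ln(C/427) = 0.91202: ln(C/427) = 0.91202/5.35 = 0.17047, so C = 427 × e^0.17047 = 427 × 1.18586 = 506.36 ppm.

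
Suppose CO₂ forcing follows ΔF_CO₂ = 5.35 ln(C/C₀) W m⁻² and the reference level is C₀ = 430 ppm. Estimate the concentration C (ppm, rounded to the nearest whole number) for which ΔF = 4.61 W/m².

C ≈ 1018 ppm

Set 5.35 ln(C/430) = 4.61, so ln(C/430) = 4.61/5.35 = 0.86168.
Then C/430 = e^0.86168 = 2.36713, giving C = 430 × 2.36713 = 1017.87 ppm.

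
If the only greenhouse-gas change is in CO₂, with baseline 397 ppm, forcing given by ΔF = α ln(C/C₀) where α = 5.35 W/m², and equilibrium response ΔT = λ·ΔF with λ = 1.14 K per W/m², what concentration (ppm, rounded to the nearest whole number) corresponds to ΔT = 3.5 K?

Required forcing: ΔF = ΔT/λ = 3.5/1.14 = 3.0702 W/m².
Then ln(C/397) = ΔF/5.35 = 3.0702/5.35 = 0.57387.
So C = 397 × e^0.57387 = 397 × 1.77512 = 704.72 ppm.

C ≈ 705 ppm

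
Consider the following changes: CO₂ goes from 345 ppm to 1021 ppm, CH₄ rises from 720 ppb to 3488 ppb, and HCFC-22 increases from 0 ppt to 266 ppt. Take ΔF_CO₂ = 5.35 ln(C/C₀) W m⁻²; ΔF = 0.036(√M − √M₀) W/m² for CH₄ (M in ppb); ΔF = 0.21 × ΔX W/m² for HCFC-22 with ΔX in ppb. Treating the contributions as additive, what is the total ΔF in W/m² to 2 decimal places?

CO₂: 5.35 × ln(1021/345) = 5.35 × ln(2.95942) = 5.35 × 1.08499 = 5.8047 W/m².
CH₄: 0.036 × (√3488 − √720) = 0.036 × (59.0593 − 26.8328) = 0.036 × 32.2265 = 1.1602 W/m².
HCFC-22: Δ = 266 − 0 = 266 ppt = 0.266 ppb; ΔF = 0.21 × 0.266 = 0.0559 W/m².
Total ΔF = 5.8047 + 1.1602 + 0.0559 = 7.0208 W/m².

ΔF = 7.02 W/m²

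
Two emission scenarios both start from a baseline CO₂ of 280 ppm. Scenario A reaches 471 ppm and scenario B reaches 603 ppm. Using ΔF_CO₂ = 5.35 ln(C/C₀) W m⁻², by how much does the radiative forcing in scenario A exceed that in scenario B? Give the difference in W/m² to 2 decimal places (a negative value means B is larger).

ΔF_A − ΔF_B = -1.32 W/m²

ΔF_A = 5.35 ln(471/280) = 5.35 × 0.52007 = 2.7824 W/m².
ΔF_B = 5.35 ln(603/280) = 5.35 × 0.76713 = 4.1041 W/m².
Difference: 2.7824 − 4.1041 = -1.3217 W/m².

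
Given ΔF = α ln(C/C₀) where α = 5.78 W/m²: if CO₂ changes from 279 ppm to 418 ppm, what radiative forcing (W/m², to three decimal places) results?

ΔF = 2.337 W/m²

CO₂: 5.78 × ln(418/279) = 5.78 × ln(1.49821) = 5.78 × 0.40427 = 2.3367 W/m².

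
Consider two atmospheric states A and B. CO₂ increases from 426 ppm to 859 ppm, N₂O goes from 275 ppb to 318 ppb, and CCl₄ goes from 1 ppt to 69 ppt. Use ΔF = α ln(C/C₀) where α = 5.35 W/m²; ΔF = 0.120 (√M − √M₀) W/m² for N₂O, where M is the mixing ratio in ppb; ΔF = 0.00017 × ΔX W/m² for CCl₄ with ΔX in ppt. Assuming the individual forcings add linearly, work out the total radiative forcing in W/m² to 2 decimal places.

CO₂: 5.35 × ln(859/426) = 5.35 × ln(2.01643) = 5.35 × 0.70133 = 3.7521 W/m².
N₂O: 0.120 × (√318 − √275) = 0.120 × (17.8326 − 16.5831) = 0.120 × 1.2495 = 0.1499 W/m².
CCl₄: ΔF = 0.00017 × (69 − 1) = 0.00017 × 68 = 0.0116 W/m².
Total ΔF = 3.7521 + 0.1499 + 0.0116 = 3.9136 W/m².

ΔF = 3.91 W/m²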